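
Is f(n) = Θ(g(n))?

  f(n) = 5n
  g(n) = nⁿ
False

f(n) = 5n is O(n), and g(n) = nⁿ is O(nⁿ).
Since they have different growth rates, f(n) = Θ(g(n)) is false.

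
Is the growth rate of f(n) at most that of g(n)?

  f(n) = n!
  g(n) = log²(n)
False

f(n) = n! is O(n!), and g(n) = log²(n) is O(log² n).
Since O(n!) grows faster than O(log² n), f(n) = O(g(n)) is false.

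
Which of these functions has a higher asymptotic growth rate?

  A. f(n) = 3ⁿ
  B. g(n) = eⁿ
A

f(n) = 3ⁿ is O(3ⁿ), while g(n) = eⁿ is O(eⁿ).
Since O(3ⁿ) grows faster than O(eⁿ), f(n) dominates.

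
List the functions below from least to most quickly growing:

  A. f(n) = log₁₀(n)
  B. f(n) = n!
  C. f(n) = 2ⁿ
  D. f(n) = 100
D < A < C < B

Comparing growth rates:
D = 100 is O(1)
A = log₁₀(n) is O(log n)
C = 2ⁿ is O(2ⁿ)
B = n! is O(n!)

Therefore, the order from slowest to fastest is: D < A < C < B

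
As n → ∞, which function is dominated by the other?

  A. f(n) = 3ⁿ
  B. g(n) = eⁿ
B

f(n) = 3ⁿ is O(3ⁿ), while g(n) = eⁿ is O(eⁿ).
Since O(eⁿ) grows slower than O(3ⁿ), g(n) is dominated.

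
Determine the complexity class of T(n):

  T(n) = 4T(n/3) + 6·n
Θ(n^log₃(4))

Master Theorem: a = 4, b = 3, f(n) = 6·n.
Compute the critical exponent d = log₃(4) = 1.262.
Compare f(n) = Θ(n) against n^d:
  k = 1 < d = 1.262, so f(n) = O(n^(d-ε)) — Case 1.
  The recursion cost dominates: T(n) = Θ(n^d) = Θ(n^log₃(4)).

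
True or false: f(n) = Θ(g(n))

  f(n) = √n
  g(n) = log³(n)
False

f(n) = √n is O(√n), and g(n) = log³(n) is O(log³ n).
Since they have different growth rates, f(n) = Θ(g(n)) is false.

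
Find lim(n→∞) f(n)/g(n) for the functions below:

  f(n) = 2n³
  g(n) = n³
2

Since 2n³ and n³ have the same growth rate (O(n³)),
the ratio converges to a constant: 2.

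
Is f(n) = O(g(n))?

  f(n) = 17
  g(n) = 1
True

f(n) = 17 and g(n) = 1 are both O(1).
Big-O permits equal growth rates (f ≤ c·g for some c), so f(n) = O(g(n)) is true.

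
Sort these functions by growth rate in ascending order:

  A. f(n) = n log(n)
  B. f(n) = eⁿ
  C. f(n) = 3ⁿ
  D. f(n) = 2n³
A < D < B < C

Comparing growth rates:
A = n log(n) is O(n log n)
D = 2n³ is O(n³)
B = eⁿ is O(eⁿ)
C = 3ⁿ is O(3ⁿ)

Therefore, the order from slowest to fastest is: A < D < B < C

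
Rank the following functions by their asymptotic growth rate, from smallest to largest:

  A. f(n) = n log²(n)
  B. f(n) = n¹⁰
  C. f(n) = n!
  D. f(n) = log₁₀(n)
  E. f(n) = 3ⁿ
D < A < B < E < C

Comparing growth rates:
D = log₁₀(n) is O(log n)
A = n log²(n) is O(n log² n)
B = n¹⁰ is O(n¹⁰)
E = 3ⁿ is O(3ⁿ)
C = n! is O(n!)

Therefore, the order from slowest to fastest is: D < A < B < E < C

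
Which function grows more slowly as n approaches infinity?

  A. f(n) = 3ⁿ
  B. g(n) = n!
A

f(n) = 3ⁿ is O(3ⁿ), while g(n) = n! is O(n!).
Since O(3ⁿ) grows slower than O(n!), f(n) is dominated.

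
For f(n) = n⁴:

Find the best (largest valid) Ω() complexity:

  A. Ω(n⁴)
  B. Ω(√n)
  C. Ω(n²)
A

f(n) = n⁴ is Ω(n⁴).
All listed options are valid Big-Ω bounds (lower bounds),
but Ω(n⁴) is the tightest (largest valid bound).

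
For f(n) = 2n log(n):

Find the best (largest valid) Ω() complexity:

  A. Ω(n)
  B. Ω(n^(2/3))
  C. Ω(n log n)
C

f(n) = 2n log(n) is Ω(n log n).
All listed options are valid Big-Ω bounds (lower bounds),
but Ω(n log n) is the tightest (largest valid bound).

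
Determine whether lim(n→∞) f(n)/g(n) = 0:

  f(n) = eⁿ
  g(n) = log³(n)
False

f(n) = eⁿ is O(eⁿ), and g(n) = log³(n) is O(log³ n).
Since O(eⁿ) grows faster than or equal to O(log³ n), f(n) = o(g(n)) is false.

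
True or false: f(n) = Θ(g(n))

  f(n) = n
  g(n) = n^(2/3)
False

f(n) = n is O(n), and g(n) = n^(2/3) is O(n^(2/3)).
Since they have different growth rates, f(n) = Θ(g(n)) is false.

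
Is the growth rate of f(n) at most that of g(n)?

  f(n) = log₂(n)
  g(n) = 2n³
True

f(n) = log₂(n) is O(log n), and g(n) = 2n³ is O(n³).
Since O(log n) ⊆ O(n³) (f grows no faster than g), f(n) = O(g(n)) is true.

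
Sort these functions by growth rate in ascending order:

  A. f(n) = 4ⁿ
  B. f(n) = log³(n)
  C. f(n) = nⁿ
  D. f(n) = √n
B < D < A < C

Comparing growth rates:
B = log³(n) is O(log³ n)
D = √n is O(√n)
A = 4ⁿ is O(4ⁿ)
C = nⁿ is O(nⁿ)

Therefore, the order from slowest to fastest is: B < D < A < C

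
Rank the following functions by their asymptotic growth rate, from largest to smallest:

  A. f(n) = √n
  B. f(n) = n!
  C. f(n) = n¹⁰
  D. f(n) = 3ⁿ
B > D > C > A

Comparing growth rates:
B = n! is O(n!)
D = 3ⁿ is O(3ⁿ)
C = n¹⁰ is O(n¹⁰)
A = √n is O(√n)

Therefore, the order from fastest to slowest is: B > D > C > A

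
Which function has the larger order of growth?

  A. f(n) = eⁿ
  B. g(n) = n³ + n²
A

f(n) = eⁿ is O(eⁿ), while g(n) = n³ + n² is O(n³).
Since O(eⁿ) grows faster than O(n³), f(n) dominates.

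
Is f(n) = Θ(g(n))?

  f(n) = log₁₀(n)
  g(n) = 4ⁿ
False

f(n) = log₁₀(n) is O(log n), and g(n) = 4ⁿ is O(4ⁿ).
Since they have different growth rates, f(n) = Θ(g(n)) is false.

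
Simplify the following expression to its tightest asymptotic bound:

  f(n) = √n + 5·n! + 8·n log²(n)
Θ(n!)

Order the terms by growth rate: √n ≺ 8·n log²(n) ≺ 5·n!.
The fastest-growing term 5·n! dominates as n → ∞; dropping its constant factor gives Θ(n!).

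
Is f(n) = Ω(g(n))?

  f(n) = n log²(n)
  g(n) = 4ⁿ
False

f(n) = n log²(n) is O(n log² n), and g(n) = 4ⁿ is O(4ⁿ).
Since O(n log² n) grows slower than O(4ⁿ), f(n) = Ω(g(n)) is false.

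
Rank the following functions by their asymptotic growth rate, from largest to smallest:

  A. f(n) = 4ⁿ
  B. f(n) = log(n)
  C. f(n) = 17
A > B > C

Comparing growth rates:
A = 4ⁿ is O(4ⁿ)
B = log(n) is O(log n)
C = 17 is O(1)

Therefore, the order from fastest to slowest is: A > B > C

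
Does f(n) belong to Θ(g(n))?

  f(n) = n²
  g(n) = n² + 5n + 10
True

f(n) = n² and g(n) = n² + 5n + 10 are both O(n²).
Since they have the same asymptotic growth rate, f(n) = Θ(g(n)) is true.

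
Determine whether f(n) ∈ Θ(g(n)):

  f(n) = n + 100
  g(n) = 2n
True

f(n) = n + 100 and g(n) = 2n are both O(n).
Since they have the same asymptotic growth rate, f(n) = Θ(g(n)) is true.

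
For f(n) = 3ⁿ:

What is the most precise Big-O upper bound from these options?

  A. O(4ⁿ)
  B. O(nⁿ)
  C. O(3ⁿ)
C

f(n) = 3ⁿ is O(3ⁿ).
All listed options are valid Big-O bounds (upper bounds),
but O(3ⁿ) is the tightest (smallest valid bound).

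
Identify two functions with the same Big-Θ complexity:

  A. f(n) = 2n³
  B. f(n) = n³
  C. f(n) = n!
A and B

Examining each function:
  A. 2n³ is O(n³)
  B. n³ is O(n³)
  C. n! is O(n!)

Functions A and B both have the same complexity class.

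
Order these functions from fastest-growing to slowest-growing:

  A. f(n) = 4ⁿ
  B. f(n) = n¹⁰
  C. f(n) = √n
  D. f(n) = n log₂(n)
A > B > D > C

Comparing growth rates:
A = 4ⁿ is O(4ⁿ)
B = n¹⁰ is O(n¹⁰)
D = n log₂(n) is O(n log n)
C = √n is O(√n)

Therefore, the order from fastest to slowest is: A > B > D > C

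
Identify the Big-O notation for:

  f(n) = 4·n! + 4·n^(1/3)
O(n!)

The dominant term in 4·n! + 4·n^(1/3) is 4·n!, which is Θ(n!).
Lower-order terms (4·n^(1/3)) are asymptotically negligible.
Constants are absorbed, so the tightest bound is O(n!).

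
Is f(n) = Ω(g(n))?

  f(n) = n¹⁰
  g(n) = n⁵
True

f(n) = n¹⁰ is O(n¹⁰), and g(n) = n⁵ is O(n⁵).
Since O(n¹⁰) grows at least as fast as O(n⁵), f(n) = Ω(g(n)) is true.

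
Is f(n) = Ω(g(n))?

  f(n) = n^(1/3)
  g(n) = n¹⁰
False

f(n) = n^(1/3) is O(n^(1/3)), and g(n) = n¹⁰ is O(n¹⁰).
Since O(n^(1/3)) grows slower than O(n¹⁰), f(n) = Ω(g(n)) is false.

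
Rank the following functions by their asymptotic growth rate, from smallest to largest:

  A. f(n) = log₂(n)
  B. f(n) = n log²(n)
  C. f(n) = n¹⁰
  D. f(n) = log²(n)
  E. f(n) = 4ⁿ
A < D < B < C < E

Comparing growth rates:
A = log₂(n) is O(log n)
D = log²(n) is O(log² n)
B = n log²(n) is O(n log² n)
C = n¹⁰ is O(n¹⁰)
E = 4ⁿ is O(4ⁿ)

Therefore, the order from slowest to fastest is: A < D < B < C < E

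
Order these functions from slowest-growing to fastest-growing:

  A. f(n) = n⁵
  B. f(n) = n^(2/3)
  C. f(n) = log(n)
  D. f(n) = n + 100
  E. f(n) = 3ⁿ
C < B < D < A < E

Comparing growth rates:
C = log(n) is O(log n)
B = n^(2/3) is O(n^(2/3))
D = n + 100 is O(n)
A = n⁵ is O(n⁵)
E = 3ⁿ is O(3ⁿ)

Therefore, the order from slowest to fastest is: C < B < D < A < E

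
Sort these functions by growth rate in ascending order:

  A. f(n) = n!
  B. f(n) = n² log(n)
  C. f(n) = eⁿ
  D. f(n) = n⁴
B < D < C < A

Comparing growth rates:
B = n² log(n) is O(n² log n)
D = n⁴ is O(n⁴)
C = eⁿ is O(eⁿ)
A = n! is O(n!)

Therefore, the order from slowest to fastest is: B < D < C < A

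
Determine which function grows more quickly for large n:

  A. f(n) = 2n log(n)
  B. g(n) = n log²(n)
B

f(n) = 2n log(n) is O(n log n), while g(n) = n log²(n) is O(n log² n).
Since O(n log² n) grows faster than O(n log n), g(n) dominates.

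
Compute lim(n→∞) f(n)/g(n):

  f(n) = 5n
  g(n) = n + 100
5

Since 5n and n + 100 have the same growth rate (O(n)),
the ratio converges to a constant: 5.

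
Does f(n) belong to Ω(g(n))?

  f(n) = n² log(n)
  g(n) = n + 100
True

f(n) = n² log(n) is O(n² log n), and g(n) = n + 100 is O(n).
Since O(n² log n) grows at least as fast as O(n), f(n) = Ω(g(n)) is true.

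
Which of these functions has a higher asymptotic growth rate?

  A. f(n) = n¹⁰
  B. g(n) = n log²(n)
A

f(n) = n¹⁰ is O(n¹⁰), while g(n) = n log²(n) is O(n log² n).
Since O(n¹⁰) grows faster than O(n log² n), f(n) dominates.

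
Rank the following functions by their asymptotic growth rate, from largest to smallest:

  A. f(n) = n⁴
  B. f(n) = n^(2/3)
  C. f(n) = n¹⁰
C > A > B

Comparing growth rates:
C = n¹⁰ is O(n¹⁰)
A = n⁴ is O(n⁴)
B = n^(2/3) is O(n^(2/3))

Therefore, the order from fastest to slowest is: C > A > B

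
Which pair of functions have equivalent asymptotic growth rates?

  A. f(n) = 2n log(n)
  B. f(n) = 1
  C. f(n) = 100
B and C

Examining each function:
  A. 2n log(n) is O(n log n)
  B. 1 is O(1)
  C. 100 is O(1)

Functions B and C both have the same complexity class.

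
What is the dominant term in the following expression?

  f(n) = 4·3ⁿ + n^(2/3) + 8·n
4·3ⁿ

Looking at each term:
  - 4·3ⁿ is O(3ⁿ)
  - n^(2/3) is O(n^(2/3))
  - 8·n is O(n)

The term 4·3ⁿ (O(3ⁿ)) grows fastest and dominates all others.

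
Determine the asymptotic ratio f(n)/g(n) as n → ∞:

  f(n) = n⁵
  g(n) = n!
0

Since n⁵ (O(n⁵)) grows slower than n! (O(n!)),
the ratio f(n)/g(n) → 0 as n → ∞.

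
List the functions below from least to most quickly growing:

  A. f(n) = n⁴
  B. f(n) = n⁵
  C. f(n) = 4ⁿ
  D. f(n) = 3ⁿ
A < B < D < C

Comparing growth rates:
A = n⁴ is O(n⁴)
B = n⁵ is O(n⁵)
D = 3ⁿ is O(3ⁿ)
C = 4ⁿ is O(4ⁿ)

Therefore, the order from slowest to fastest is: A < B < D < C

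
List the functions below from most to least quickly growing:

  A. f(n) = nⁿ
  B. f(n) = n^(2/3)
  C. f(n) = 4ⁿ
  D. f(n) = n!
A > D > C > B

Comparing growth rates:
A = nⁿ is O(nⁿ)
D = n! is O(n!)
C = 4ⁿ is O(4ⁿ)
B = n^(2/3) is O(n^(2/3))

Therefore, the order from fastest to slowest is: A > D > C > B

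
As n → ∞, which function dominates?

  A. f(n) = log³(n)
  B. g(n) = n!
B

f(n) = log³(n) is O(log³ n), while g(n) = n! is O(n!).
Since O(n!) grows faster than O(log³ n), g(n) dominates.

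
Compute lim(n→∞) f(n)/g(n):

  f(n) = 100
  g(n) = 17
100/17

Since 100 and 17 have the same growth rate (O(1)),
the ratio converges to a constant: 100/17.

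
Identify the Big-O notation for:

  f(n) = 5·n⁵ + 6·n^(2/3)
O(n⁵)

The dominant term in 5·n⁵ + 6·n^(2/3) is 5·n⁵, which is Θ(n⁵).
Lower-order terms (6·n^(2/3)) are asymptotically negligible.
Constants are absorbed, so the tightest bound is O(n⁵).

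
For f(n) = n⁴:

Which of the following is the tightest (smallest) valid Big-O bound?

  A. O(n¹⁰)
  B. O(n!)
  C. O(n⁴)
C

f(n) = n⁴ is O(n⁴).
All listed options are valid Big-O bounds (upper bounds),
but O(n⁴) is the tightest (smallest valid bound).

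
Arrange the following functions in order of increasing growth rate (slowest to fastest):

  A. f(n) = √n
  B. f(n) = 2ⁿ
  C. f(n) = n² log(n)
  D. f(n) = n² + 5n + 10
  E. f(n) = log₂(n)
E < A < D < C < B

Comparing growth rates:
E = log₂(n) is O(log n)
A = √n is O(√n)
D = n² + 5n + 10 is O(n²)
C = n² log(n) is O(n² log n)
B = 2ⁿ is O(2ⁿ)

Therefore, the order from slowest to fastest is: E < A < D < C < B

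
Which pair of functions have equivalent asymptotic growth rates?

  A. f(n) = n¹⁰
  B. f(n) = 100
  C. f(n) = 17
B and C

Examining each function:
  A. n¹⁰ is O(n¹⁰)
  B. 100 is O(1)
  C. 17 is O(1)

Functions B and C both have the same complexity class.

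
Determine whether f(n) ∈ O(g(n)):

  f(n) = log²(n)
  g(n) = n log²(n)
True

f(n) = log²(n) is O(log² n), and g(n) = n log²(n) is O(n log² n).
Since O(log² n) ⊆ O(n log² n) (f grows no faster than g), f(n) = O(g(n)) is true.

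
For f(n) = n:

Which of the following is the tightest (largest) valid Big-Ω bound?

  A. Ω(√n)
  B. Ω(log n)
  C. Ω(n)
C

f(n) = n is Ω(n).
All listed options are valid Big-Ω bounds (lower bounds),
but Ω(n) is the tightest (largest valid bound).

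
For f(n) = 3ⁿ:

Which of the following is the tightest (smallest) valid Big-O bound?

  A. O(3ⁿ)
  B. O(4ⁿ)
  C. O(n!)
A

f(n) = 3ⁿ is O(3ⁿ).
All listed options are valid Big-O bounds (upper bounds),
but O(3ⁿ) is the tightest (smallest valid bound).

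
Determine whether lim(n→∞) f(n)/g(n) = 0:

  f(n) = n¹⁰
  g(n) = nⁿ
True

f(n) = n¹⁰ is O(n¹⁰), and g(n) = nⁿ is O(nⁿ).
Since O(n¹⁰) grows strictly slower than O(nⁿ), f(n) = o(g(n)) is true.
This means lim(n→∞) f(n)/g(n) = 0.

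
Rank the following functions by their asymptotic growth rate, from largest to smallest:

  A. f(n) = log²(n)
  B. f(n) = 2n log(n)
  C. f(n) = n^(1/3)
B > C > A

Comparing growth rates:
B = 2n log(n) is O(n log n)
C = n^(1/3) is O(n^(1/3))
A = log²(n) is O(log² n)

Therefore, the order from fastest to slowest is: B > C > A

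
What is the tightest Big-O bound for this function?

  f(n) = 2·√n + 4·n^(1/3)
O(√n)

The dominant term in 2·√n + 4·n^(1/3) is 2·√n, which is Θ(√n).
Lower-order terms (4·n^(1/3)) are asymptotically negligible.
Constants are absorbed, so the tightest bound is O(√n).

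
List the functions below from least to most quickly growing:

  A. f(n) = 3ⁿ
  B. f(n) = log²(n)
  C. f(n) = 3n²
B < C < A

Comparing growth rates:
B = log²(n) is O(log² n)
C = 3n² is O(n²)
A = 3ⁿ is O(3ⁿ)

Therefore, the order from slowest to fastest is: B < C < A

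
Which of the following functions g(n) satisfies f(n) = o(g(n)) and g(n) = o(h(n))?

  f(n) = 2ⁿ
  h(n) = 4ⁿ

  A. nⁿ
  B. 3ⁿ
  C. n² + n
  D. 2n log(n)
B

We need g(n) with 2ⁿ = o(g(n)) and g(n) = o(4ⁿ), i.e. O(2ⁿ) ≺ g ≺ O(4ⁿ).
Check each option:
  A. nⁿ — O(nⁿ) does not grow strictly slower than h(n)
  B. 3ⁿ — O(3ⁿ) is strictly between O(2ⁿ) and O(4ⁿ) ✓
  C. n² + n — O(n²) does not grow strictly faster than f(n)
  D. 2n log(n) — O(n log n) does not grow strictly faster than f(n)

Only option B (3ⁿ) lies strictly between.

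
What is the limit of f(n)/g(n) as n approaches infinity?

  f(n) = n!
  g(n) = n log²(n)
∞

Since n! (O(n!)) grows faster than n log²(n) (O(n log² n)),
the ratio f(n)/g(n) → ∞ as n → ∞.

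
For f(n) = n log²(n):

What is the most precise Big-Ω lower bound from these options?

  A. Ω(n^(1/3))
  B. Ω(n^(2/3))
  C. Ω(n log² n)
C

f(n) = n log²(n) is Ω(n log² n).
All listed options are valid Big-Ω bounds (lower bounds),
but Ω(n log² n) is the tightest (largest valid bound).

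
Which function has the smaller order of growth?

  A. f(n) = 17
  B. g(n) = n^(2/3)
A

f(n) = 17 is O(1), while g(n) = n^(2/3) is O(n^(2/3)).
Since O(1) grows slower than O(n^(2/3)), f(n) is dominated.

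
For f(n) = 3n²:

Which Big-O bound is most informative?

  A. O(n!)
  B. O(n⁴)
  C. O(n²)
C

f(n) = 3n² is O(n²).
All listed options are valid Big-O bounds (upper bounds),
but O(n²) is the tightest (smallest valid bound).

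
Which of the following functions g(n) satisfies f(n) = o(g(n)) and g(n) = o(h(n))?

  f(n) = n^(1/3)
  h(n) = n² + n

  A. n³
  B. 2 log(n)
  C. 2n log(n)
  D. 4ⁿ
C

We need g(n) with n^(1/3) = o(g(n)) and g(n) = o(n² + n), i.e. O(n^(1/3)) ≺ g ≺ O(n²).
Check each option:
  A. n³ — O(n³) does not grow strictly slower than h(n)
  B. 2 log(n) — O(log n) does not grow strictly faster than f(n)
  C. 2n log(n) — O(n log n) is strictly between O(n^(1/3)) and O(n²) ✓
  D. 4ⁿ — O(4ⁿ) does not grow strictly slower than h(n)

Only option C (2n log(n)) lies strictly between.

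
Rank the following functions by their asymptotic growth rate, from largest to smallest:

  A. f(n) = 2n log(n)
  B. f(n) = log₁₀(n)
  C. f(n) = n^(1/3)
A > C > B

Comparing growth rates:
A = 2n log(n) is O(n log n)
C = n^(1/3) is O(n^(1/3))
B = log₁₀(n) is O(log n)

Therefore, the order from fastest to slowest is: A > C > B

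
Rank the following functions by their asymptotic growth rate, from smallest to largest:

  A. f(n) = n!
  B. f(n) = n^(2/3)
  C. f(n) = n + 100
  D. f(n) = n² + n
B < C < D < A

Comparing growth rates:
B = n^(2/3) is O(n^(2/3))
C = n + 100 is O(n)
D = n² + n is O(n²)
A = n! is O(n!)

Therefore, the order from slowest to fastest is: B < C < D < A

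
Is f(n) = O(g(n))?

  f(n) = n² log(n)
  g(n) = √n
False

f(n) = n² log(n) is O(n² log n), and g(n) = √n is O(√n).
Since O(n² log n) grows faster than O(√n), f(n) = O(g(n)) is false.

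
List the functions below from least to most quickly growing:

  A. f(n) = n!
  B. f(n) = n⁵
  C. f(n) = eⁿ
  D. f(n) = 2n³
D < B < C < A

Comparing growth rates:
D = 2n³ is O(n³)
B = n⁵ is O(n⁵)
C = eⁿ is O(eⁿ)
A = n! is O(n!)

Therefore, the order from slowest to fastest is: D < B < C < A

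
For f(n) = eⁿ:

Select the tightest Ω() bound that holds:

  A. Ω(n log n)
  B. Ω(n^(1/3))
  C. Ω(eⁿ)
C

f(n) = eⁿ is Ω(eⁿ).
All listed options are valid Big-Ω bounds (lower bounds),
but Ω(eⁿ) is the tightest (largest valid bound).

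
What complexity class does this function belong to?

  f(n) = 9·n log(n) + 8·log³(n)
O(n log n)

The dominant term in 9·n log(n) + 8·log³(n) is 9·n log(n), which is Θ(n log n).
Lower-order terms (8·log³(n)) are asymptotically negligible.
Constants are absorbed, so the tightest bound is O(n log n).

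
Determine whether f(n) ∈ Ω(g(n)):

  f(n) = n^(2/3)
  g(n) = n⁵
False

f(n) = n^(2/3) is O(n^(2/3)), and g(n) = n⁵ is O(n⁵).
Since O(n^(2/3)) grows slower than O(n⁵), f(n) = Ω(g(n)) is false.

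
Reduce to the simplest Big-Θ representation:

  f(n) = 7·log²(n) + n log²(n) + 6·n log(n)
Θ(n log² n)

Order the terms by growth rate: 7·log²(n) ≺ 6·n log(n) ≺ n log²(n).
The fastest-growing term n log²(n) dominates as n → ∞; dropping its constant factor gives Θ(n log² n).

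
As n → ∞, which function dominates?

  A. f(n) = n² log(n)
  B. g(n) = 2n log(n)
A

f(n) = n² log(n) is O(n² log n), while g(n) = 2n log(n) is O(n log n).
Since O(n² log n) grows faster than O(n log n), f(n) dominates.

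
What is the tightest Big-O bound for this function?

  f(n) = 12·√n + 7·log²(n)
O(√n)

The dominant term in 12·√n + 7·log²(n) is 12·√n, which is Θ(√n).
Lower-order terms (7·log²(n)) are asymptotically negligible.
Constants are absorbed, so the tightest bound is O(√n).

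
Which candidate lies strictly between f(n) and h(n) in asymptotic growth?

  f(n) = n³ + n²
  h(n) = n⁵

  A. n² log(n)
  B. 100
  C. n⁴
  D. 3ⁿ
C

We need g(n) with n³ + n² = o(g(n)) and g(n) = o(n⁵), i.e. O(n³) ≺ g ≺ O(n⁵).
Check each option:
  A. n² log(n) — O(n² log n) does not grow strictly faster than f(n)
  B. 100 — O(1) does not grow strictly faster than f(n)
  C. n⁴ — O(n⁴) is strictly between O(n³) and O(n⁵) ✓
  D. 3ⁿ — O(3ⁿ) does not grow strictly slower than h(n)

Only option C (n⁴) lies strictly between.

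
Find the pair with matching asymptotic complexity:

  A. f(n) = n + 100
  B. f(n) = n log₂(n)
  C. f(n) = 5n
A and C

Examining each function:
  A. n + 100 is O(n)
  B. n log₂(n) is O(n log n)
  C. 5n is O(n)

Functions A and C both have the same complexity class.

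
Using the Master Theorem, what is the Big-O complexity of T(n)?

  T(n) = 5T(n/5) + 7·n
Θ(n log n)

Master Theorem: a = 5, b = 5, f(n) = 7·n.
Compute the critical exponent d = log₅(5) = 1.
Compare f(n) = Θ(n) against n^d:
  k = 1 = d, so f(n) = Θ(n^d) — Case 2.
  Work is balanced across levels: T(n) = Θ(n^d log n) = Θ(n log n).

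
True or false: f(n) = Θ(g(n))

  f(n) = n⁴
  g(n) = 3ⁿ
False

f(n) = n⁴ is O(n⁴), and g(n) = 3ⁿ is O(3ⁿ).
Since they have different growth rates, f(n) = Θ(g(n)) is false.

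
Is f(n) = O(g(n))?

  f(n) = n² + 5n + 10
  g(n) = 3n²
True

f(n) = n² + 5n + 10 and g(n) = 3n² are both O(n²).
Big-O permits equal growth rates (f ≤ c·g for some c), so f(n) = O(g(n)) is true.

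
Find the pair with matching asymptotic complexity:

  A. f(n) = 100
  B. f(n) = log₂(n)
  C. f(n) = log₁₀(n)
B and C

Examining each function:
  A. 100 is O(1)
  B. log₂(n) is O(log n)
  C. log₁₀(n) is O(log n)

Functions B and C both have the same complexity class.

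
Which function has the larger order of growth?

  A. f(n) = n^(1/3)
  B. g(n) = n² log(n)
B

f(n) = n^(1/3) is O(n^(1/3)), while g(n) = n² log(n) is O(n² log n).
Since O(n² log n) grows faster than O(n^(1/3)), g(n) dominates.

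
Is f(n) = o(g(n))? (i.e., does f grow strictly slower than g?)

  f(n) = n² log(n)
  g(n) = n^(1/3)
False

f(n) = n² log(n) is O(n² log n), and g(n) = n^(1/3) is O(n^(1/3)).
Since O(n² log n) grows faster than or equal to O(n^(1/3)), f(n) = o(g(n)) is false.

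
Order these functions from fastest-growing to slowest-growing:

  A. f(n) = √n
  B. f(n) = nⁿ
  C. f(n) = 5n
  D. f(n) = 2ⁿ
B > D > C > A

Comparing growth rates:
B = nⁿ is O(nⁿ)
D = 2ⁿ is O(2ⁿ)
C = 5n is O(n)
A = √n is O(√n)

Therefore, the order from fastest to slowest is: B > D > C > A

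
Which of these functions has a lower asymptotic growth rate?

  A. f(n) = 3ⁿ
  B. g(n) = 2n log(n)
B

f(n) = 3ⁿ is O(3ⁿ), while g(n) = 2n log(n) is O(n log n).
Since O(n log n) grows slower than O(3ⁿ), g(n) is dominated.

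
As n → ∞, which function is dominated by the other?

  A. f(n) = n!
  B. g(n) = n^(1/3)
B

f(n) = n! is O(n!), while g(n) = n^(1/3) is O(n^(1/3)).
Since O(n^(1/3)) grows slower than O(n!), g(n) is dominated.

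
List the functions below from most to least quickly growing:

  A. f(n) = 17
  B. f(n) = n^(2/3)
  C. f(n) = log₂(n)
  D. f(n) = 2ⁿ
D > B > C > A

Comparing growth rates:
D = 2ⁿ is O(2ⁿ)
B = n^(2/3) is O(n^(2/3))
C = log₂(n) is O(log n)
A = 17 is O(1)

Therefore, the order from fastest to slowest is: D > B > C > A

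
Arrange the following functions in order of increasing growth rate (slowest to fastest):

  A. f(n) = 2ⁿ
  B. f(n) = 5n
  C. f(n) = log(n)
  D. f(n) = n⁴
C < B < D < A

Comparing growth rates:
C = log(n) is O(log n)
B = 5n is O(n)
D = n⁴ is O(n⁴)
A = 2ⁿ is O(2ⁿ)

Therefore, the order from slowest to fastest is: C < B < D < A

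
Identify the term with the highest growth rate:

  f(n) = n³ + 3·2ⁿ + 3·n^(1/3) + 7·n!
7·n!

Looking at each term:
  - n³ is O(n³)
  - 3·2ⁿ is O(2ⁿ)
  - 3·n^(1/3) is O(n^(1/3))
  - 7·n! is O(n!)

The term 7·n! (O(n!)) grows fastest and dominates all others.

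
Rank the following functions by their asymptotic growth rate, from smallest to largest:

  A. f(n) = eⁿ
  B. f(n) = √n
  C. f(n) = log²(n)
C < B < A

Comparing growth rates:
C = log²(n) is O(log² n)
B = √n is O(√n)
A = eⁿ is O(eⁿ)

Therefore, the order from slowest to fastest is: C < B < A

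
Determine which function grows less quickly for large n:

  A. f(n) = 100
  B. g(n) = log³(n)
A

f(n) = 100 is O(1), while g(n) = log³(n) is O(log³ n).
Since O(1) grows slower than O(log³ n), f(n) is dominated.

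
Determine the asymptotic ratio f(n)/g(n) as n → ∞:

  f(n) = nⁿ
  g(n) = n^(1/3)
∞

Since nⁿ (O(nⁿ)) grows faster than n^(1/3) (O(n^(1/3))),
the ratio f(n)/g(n) → ∞ as n → ∞.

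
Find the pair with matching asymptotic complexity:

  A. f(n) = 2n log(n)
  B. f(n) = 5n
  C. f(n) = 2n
B and C

Examining each function:
  A. 2n log(n) is O(n log n)
  B. 5n is O(n)
  C. 2n is O(n)

Functions B and C both have the same complexity class.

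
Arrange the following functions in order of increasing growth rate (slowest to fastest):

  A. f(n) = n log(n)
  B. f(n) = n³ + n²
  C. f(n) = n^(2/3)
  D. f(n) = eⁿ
C < A < B < D

Comparing growth rates:
C = n^(2/3) is O(n^(2/3))
A = n log(n) is O(n log n)
B = n³ + n² is O(n³)
D = eⁿ is O(eⁿ)

Therefore, the order from slowest to fastest is: C < A < B < D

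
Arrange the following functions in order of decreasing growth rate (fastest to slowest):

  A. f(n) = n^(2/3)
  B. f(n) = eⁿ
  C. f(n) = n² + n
B > C > A

Comparing growth rates:
B = eⁿ is O(eⁿ)
C = n² + n is O(n²)
A = n^(2/3) is O(n^(2/3))

Therefore, the order from fastest to slowest is: B > C > A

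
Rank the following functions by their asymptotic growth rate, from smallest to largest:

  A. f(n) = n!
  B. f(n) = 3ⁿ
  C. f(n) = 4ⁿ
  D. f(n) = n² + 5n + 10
D < B < C < A

Comparing growth rates:
D = n² + 5n + 10 is O(n²)
B = 3ⁿ is O(3ⁿ)
C = 4ⁿ is O(4ⁿ)
A = n! is O(n!)

Therefore, the order from slowest to fastest is: D < B < C < A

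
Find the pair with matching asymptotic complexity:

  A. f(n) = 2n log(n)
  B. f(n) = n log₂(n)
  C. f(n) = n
A and B

Examining each function:
  A. 2n log(n) is O(n log n)
  B. n log₂(n) is O(n log n)
  C. n is O(n)

Functions A and B both have the same complexity class.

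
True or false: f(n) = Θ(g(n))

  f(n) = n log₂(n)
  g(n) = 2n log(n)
True

f(n) = n log₂(n) and g(n) = 2n log(n) are both O(n log n).
Since they have the same asymptotic growth rate, f(n) = Θ(g(n)) is true.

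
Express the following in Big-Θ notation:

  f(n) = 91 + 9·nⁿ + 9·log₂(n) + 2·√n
Θ(nⁿ)

Order the terms by growth rate: 91 ≺ 9·log₂(n) ≺ 2·√n ≺ 9·nⁿ.
The fastest-growing term 9·nⁿ dominates as n → ∞; dropping its constant factor gives Θ(nⁿ).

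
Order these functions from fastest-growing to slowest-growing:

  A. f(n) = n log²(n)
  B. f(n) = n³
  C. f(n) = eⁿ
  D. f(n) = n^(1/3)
C > B > A > D

Comparing growth rates:
C = eⁿ is O(eⁿ)
B = n³ is O(n³)
A = n log²(n) is O(n log² n)
D = n^(1/3) is O(n^(1/3))

Therefore, the order from fastest to slowest is: C > B > A > D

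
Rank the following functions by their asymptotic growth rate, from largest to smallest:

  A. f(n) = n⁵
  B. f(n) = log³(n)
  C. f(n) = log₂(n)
A > B > C

Comparing growth rates:
A = n⁵ is O(n⁵)
B = log³(n) is O(log³ n)
C = log₂(n) is O(log n)

Therefore, the order from fastest to slowest is: A > B > C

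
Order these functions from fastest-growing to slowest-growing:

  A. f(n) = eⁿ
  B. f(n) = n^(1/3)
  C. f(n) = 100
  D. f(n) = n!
D > A > B > C

Comparing growth rates:
D = n! is O(n!)
A = eⁿ is O(eⁿ)
B = n^(1/3) is O(n^(1/3))
C = 100 is O(1)

Therefore, the order from fastest to slowest is: D > A > B > C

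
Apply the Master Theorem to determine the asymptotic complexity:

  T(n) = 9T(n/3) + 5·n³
Θ(n³)

Master Theorem: a = 9, b = 3, f(n) = 5·n³.
Compute the critical exponent d = log₃(9) = 2.
Compare f(n) = Θ(n³) against n^d:
  k = 3 > d = 2, so f(n) = Ω(n^(d+ε)) — Case 3.
  Regularity: a·(n/b)^3/n^3 = a/b^3 = 9/27 < 1 ✓.
  The top-level work dominates: T(n) = Θ(f(n)) = Θ(n³).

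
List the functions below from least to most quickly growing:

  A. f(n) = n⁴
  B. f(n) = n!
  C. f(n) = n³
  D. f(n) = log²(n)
D < C < A < B

Comparing growth rates:
D = log²(n) is O(log² n)
C = n³ is O(n³)
A = n⁴ is O(n⁴)
B = n! is O(n!)

Therefore, the order from slowest to fastest is: D < C < A < B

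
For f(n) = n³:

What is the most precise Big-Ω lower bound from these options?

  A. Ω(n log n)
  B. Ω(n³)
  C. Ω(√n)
B

f(n) = n³ is Ω(n³).
All listed options are valid Big-Ω bounds (lower bounds),
but Ω(n³) is the tightest (largest valid bound).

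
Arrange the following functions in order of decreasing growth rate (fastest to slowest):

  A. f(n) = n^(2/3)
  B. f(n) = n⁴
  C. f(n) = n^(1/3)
B > A > C

Comparing growth rates:
B = n⁴ is O(n⁴)
A = n^(2/3) is O(n^(2/3))
C = n^(1/3) is O(n^(1/3))

Therefore, the order from fastest to slowest is: B > A > C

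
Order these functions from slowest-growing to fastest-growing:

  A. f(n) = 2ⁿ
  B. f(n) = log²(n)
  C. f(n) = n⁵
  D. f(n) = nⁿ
B < C < A < D

Comparing growth rates:
B = log²(n) is O(log² n)
C = n⁵ is O(n⁵)
A = 2ⁿ is O(2ⁿ)
D = nⁿ is O(nⁿ)

Therefore, the order from slowest to fastest is: B < C < A < D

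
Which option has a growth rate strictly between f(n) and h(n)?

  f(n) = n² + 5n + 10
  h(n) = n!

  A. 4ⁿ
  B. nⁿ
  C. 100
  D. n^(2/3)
A

We need g(n) with n² + 5n + 10 = o(g(n)) and g(n) = o(n!), i.e. O(n²) ≺ g ≺ O(n!).
Check each option:
  A. 4ⁿ — O(4ⁿ) is strictly between O(n²) and O(n!) ✓
  B. nⁿ — O(nⁿ) does not grow strictly slower than h(n)
  C. 100 — O(1) does not grow strictly faster than f(n)
  D. n^(2/3) — O(n^(2/3)) does not grow strictly faster than f(n)

Only option A (4ⁿ) lies strictly between.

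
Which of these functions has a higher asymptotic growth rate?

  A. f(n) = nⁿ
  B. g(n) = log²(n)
A

f(n) = nⁿ is O(nⁿ), while g(n) = log²(n) is O(log² n).
Since O(nⁿ) grows faster than O(log² n), f(n) dominates.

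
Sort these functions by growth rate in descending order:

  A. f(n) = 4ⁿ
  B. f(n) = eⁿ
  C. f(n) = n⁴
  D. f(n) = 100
A > B > C > D

Comparing growth rates:
A = 4ⁿ is O(4ⁿ)
B = eⁿ is O(eⁿ)
C = n⁴ is O(n⁴)
D = 100 is O(1)

Therefore, the order from fastest to slowest is: A > B > C > D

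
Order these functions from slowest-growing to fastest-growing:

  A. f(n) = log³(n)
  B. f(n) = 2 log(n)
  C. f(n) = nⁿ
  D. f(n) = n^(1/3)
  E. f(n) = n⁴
B < A < D < E < C

Comparing growth rates:
B = 2 log(n) is O(log n)
A = log³(n) is O(log³ n)
D = n^(1/3) is O(n^(1/3))
E = n⁴ is O(n⁴)
C = nⁿ is O(nⁿ)

Therefore, the order from slowest to fastest is: B < A < D < E < C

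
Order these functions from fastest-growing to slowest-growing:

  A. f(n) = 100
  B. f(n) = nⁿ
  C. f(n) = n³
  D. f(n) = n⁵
B > D > C > A

Comparing growth rates:
B = nⁿ is O(nⁿ)
D = n⁵ is O(n⁵)
C = n³ is O(n³)
A = 100 is O(1)

Therefore, the order from fastest to slowest is: B > D > C > A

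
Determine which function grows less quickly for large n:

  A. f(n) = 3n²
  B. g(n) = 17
B

f(n) = 3n² is O(n²), while g(n) = 17 is O(1).
Since O(1) grows slower than O(n²), g(n) is dominated.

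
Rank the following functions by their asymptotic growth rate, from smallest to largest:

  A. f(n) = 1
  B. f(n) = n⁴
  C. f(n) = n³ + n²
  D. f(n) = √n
A < D < C < B

Comparing growth rates:
A = 1 is O(1)
D = √n is O(√n)
C = n³ + n² is O(n³)
B = n⁴ is O(n⁴)

Therefore, the order from slowest to fastest is: A < D < C < B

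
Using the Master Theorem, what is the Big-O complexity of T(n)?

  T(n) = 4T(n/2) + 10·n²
Θ(n² log n)

Master Theorem: a = 4, b = 2, f(n) = 10·n².
Compute the critical exponent d = log₂(4) = 2.
Compare f(n) = Θ(n²) against n^d:
  k = 2 = d, so f(n) = Θ(n^d) — Case 2.
  Work is balanced across levels: T(n) = Θ(n^d log n) = Θ(n² log n).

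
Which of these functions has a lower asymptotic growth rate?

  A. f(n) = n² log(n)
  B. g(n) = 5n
B

f(n) = n² log(n) is O(n² log n), while g(n) = 5n is O(n).
Since O(n) grows slower than O(n² log n), g(n) is dominated.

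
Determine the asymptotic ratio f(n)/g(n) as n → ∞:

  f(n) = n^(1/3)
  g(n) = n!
0

Since n^(1/3) (O(n^(1/3))) grows slower than n! (O(n!)),
the ratio f(n)/g(n) → 0 as n → ∞.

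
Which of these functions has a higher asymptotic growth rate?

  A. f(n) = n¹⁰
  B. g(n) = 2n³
A

f(n) = n¹⁰ is O(n¹⁰), while g(n) = 2n³ is O(n³).
Since O(n¹⁰) grows faster than O(n³), f(n) dominates.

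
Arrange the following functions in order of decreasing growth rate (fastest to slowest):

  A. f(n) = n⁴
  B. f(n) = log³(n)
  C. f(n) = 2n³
A > C > B

Comparing growth rates:
A = n⁴ is O(n⁴)
C = 2n³ is O(n³)
B = log³(n) is O(log³ n)

Therefore, the order from fastest to slowest is: A > C > B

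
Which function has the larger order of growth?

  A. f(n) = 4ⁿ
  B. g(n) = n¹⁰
A

f(n) = 4ⁿ is O(4ⁿ), while g(n) = n¹⁰ is O(n¹⁰).
Since O(4ⁿ) grows faster than O(n¹⁰), f(n) dominates.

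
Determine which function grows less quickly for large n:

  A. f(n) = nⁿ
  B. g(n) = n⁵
B

f(n) = nⁿ is O(nⁿ), while g(n) = n⁵ is O(n⁵).
Since O(n⁵) grows slower than O(nⁿ), g(n) is dominated.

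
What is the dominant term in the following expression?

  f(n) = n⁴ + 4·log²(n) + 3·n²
n⁴

Looking at each term:
  - n⁴ is O(n⁴)
  - 4·log²(n) is O(log² n)
  - 3·n² is O(n²)

The term n⁴ (O(n⁴)) grows fastest and dominates all others.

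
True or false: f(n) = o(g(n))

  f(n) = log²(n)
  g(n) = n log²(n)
True

f(n) = log²(n) is O(log² n), and g(n) = n log²(n) is O(n log² n).
Since O(log² n) grows strictly slower than O(n log² n), f(n) = o(g(n)) is true.
This means lim(n→∞) f(n)/g(n) = 0.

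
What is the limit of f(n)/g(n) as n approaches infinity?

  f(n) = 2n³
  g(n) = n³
2

Since 2n³ and n³ have the same growth rate (O(n³)),
the ratio converges to a constant: 2.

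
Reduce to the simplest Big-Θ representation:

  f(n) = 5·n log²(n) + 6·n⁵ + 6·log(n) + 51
Θ(n⁵)

Order the terms by growth rate: 51 ≺ 6·log(n) ≺ 5·n log²(n) ≺ 6·n⁵.
The fastest-growing term 6·n⁵ dominates as n → ∞; dropping its constant factor gives Θ(n⁵).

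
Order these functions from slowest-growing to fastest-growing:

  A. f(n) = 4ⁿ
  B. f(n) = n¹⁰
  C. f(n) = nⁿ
B < A < C

Comparing growth rates:
B = n¹⁰ is O(n¹⁰)
A = 4ⁿ is O(4ⁿ)
C = nⁿ is O(nⁿ)

Therefore, the order from slowest to fastest is: B < A < C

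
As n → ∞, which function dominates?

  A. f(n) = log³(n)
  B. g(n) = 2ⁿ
B

f(n) = log³(n) is O(log³ n), while g(n) = 2ⁿ is O(2ⁿ).
Since O(2ⁿ) grows faster than O(log³ n), g(n) dominates.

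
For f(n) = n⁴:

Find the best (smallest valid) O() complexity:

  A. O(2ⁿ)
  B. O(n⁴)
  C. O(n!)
B

f(n) = n⁴ is O(n⁴).
All listed options are valid Big-O bounds (upper bounds),
but O(n⁴) is the tightest (smallest valid bound).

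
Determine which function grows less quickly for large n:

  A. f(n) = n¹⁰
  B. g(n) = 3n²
B

f(n) = n¹⁰ is O(n¹⁰), while g(n) = 3n² is O(n²).
Since O(n²) grows slower than O(n¹⁰), g(n) is dominated.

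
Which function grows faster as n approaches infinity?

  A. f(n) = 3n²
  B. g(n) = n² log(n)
B

f(n) = 3n² is O(n²), while g(n) = n² log(n) is O(n² log n).
Since O(n² log n) grows faster than O(n²), g(n) dominates.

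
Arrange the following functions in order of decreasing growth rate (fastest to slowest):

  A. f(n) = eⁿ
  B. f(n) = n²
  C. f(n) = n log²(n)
A > B > C

Comparing growth rates:
A = eⁿ is O(eⁿ)
B = n² is O(n²)
C = n log²(n) is O(n log² n)

Therefore, the order from fastest to slowest is: A > B > C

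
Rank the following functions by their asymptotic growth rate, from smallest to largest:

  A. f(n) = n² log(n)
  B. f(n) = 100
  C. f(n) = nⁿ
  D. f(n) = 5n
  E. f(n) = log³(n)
B < E < D < A < C

Comparing growth rates:
B = 100 is O(1)
E = log³(n) is O(log³ n)
D = 5n is O(n)
A = n² log(n) is O(n² log n)
C = nⁿ is O(nⁿ)

Therefore, the order from slowest to fastest is: B < E < D < A < C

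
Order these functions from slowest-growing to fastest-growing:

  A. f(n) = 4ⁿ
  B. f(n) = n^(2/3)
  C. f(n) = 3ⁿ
B < C < A

Comparing growth rates:
B = n^(2/3) is O(n^(2/3))
C = 3ⁿ is O(3ⁿ)
A = 4ⁿ is O(4ⁿ)

Therefore, the order from slowest to fastest is: B < C < A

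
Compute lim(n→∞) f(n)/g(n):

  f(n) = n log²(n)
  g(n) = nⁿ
0

Since n log²(n) (O(n log² n)) grows slower than nⁿ (O(nⁿ)),
the ratio f(n)/g(n) → 0 as n → ∞.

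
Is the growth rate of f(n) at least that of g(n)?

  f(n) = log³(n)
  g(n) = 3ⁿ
False

f(n) = log³(n) is O(log³ n), and g(n) = 3ⁿ is O(3ⁿ).
Since O(log³ n) grows slower than O(3ⁿ), f(n) = Ω(g(n)) is false.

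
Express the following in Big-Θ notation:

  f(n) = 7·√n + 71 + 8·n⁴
Θ(n⁴)

Order the terms by growth rate: 71 ≺ 7·√n ≺ 8·n⁴.
The fastest-growing term 8·n⁴ dominates as n → ∞; dropping its constant factor gives Θ(n⁴).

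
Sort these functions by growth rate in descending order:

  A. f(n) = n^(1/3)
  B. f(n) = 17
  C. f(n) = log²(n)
A > C > B

Comparing growth rates:
A = n^(1/3) is O(n^(1/3))
C = log²(n) is O(log² n)
B = 17 is O(1)

Therefore, the order from fastest to slowest is: A > C > B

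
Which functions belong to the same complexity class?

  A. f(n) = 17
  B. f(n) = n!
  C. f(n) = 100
A and C

Examining each function:
  A. 17 is O(1)
  B. n! is O(n!)
  C. 100 is O(1)

Functions A and C both have the same complexity class.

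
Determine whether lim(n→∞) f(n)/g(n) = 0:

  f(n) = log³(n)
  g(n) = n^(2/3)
True

f(n) = log³(n) is O(log³ n), and g(n) = n^(2/3) is O(n^(2/3)).
Since O(log³ n) grows strictly slower than O(n^(2/3)), f(n) = o(g(n)) is true.
This means lim(n→∞) f(n)/g(n) = 0.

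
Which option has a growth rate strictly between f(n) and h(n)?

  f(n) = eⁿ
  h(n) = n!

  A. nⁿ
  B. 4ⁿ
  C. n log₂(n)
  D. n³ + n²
B

We need g(n) with eⁿ = o(g(n)) and g(n) = o(n!), i.e. O(eⁿ) ≺ g ≺ O(n!).
Check each option:
  A. nⁿ — O(nⁿ) does not grow strictly slower than h(n)
  B. 4ⁿ — O(4ⁿ) is strictly between O(eⁿ) and O(n!) ✓
  C. n log₂(n) — O(n log n) does not grow strictly faster than f(n)
  D. n³ + n² — O(n³) does not grow strictly faster than f(n)

Only option B (4ⁿ) lies strictly between.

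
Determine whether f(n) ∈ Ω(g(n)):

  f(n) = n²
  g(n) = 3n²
True

f(n) = n² and g(n) = 3n² are both O(n²).
Big-Ω permits equal growth rates (f ≥ c·g for some c > 0), so f(n) = Ω(g(n)) is true.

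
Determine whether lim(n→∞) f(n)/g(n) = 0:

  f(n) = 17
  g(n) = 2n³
True

f(n) = 17 is O(1), and g(n) = 2n³ is O(n³).
Since O(1) grows strictly slower than O(n³), f(n) = o(g(n)) is true.
This means lim(n→∞) f(n)/g(n) = 0.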